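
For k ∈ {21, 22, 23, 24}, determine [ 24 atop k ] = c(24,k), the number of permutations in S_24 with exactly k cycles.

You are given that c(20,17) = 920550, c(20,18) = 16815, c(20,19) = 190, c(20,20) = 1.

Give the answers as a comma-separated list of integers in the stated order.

2932776, 35926, 276, 1

@21  (21,18):16815·20+920550→1256850, (21,19):190·20+16815→20615, (21,20):1·20+190→210, (21,21):0·20+1→1
@22  (22,19):20615·21+1256850→1689765, (22,20):210·21+20615→25025, (22,21):1·21+210→231, (22,22):0·21+1→1
@23  (23,20):25025·22+1689765→2240315, (23,21):231·22+25025→30107, (23,22):1·22+231→253, (23,23):0·22+1→1
@24  (24,21):30107·23+2240315→2932776, (24,22):253·23+30107→35926, (24,23):1·23+253→276, (24,24):0·23+1→1
Read c(24,21) = 2932776, c(24,22) = 35926, c(24,23) = 276, c(24,24) = 1.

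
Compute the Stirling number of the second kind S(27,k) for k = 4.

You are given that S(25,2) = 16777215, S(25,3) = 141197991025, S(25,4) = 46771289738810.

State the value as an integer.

i=26: T(26,3)=16777215+3·141197991025=423610750290 | T(26,4)=141197991025+4·46771289738810=187226356946265
i=27: T(27,4)=423610750290+4·187226356946265=749329038535350
Read S(27,4) = 749329038535350.

749329038535350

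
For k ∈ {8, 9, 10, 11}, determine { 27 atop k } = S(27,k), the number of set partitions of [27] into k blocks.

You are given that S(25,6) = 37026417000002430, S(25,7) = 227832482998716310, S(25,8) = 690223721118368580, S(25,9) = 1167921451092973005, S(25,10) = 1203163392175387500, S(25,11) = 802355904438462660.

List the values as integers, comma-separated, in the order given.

47628831813556336200, 106563273280541795575, 143197070509423605675, 123519417123830092365

i=26: T(26,7)=37026417000002430+7·227832482998716310=1631853797991016600 | T(26,8)=227832482998716310+8·690223721118368580=5749622251945664950 | T(26,9)=690223721118368580+9·1167921451092973005=11201516780955125625 | T(26,10)=1167921451092973005+10·1203163392175387500=13199555372846848005 | T(26,11)=1203163392175387500+11·802355904438462660=10029078340998476760
i=27: T(27,8)=1631853797991016600+8·5749622251945664950=47628831813556336200 | T(27,9)=5749622251945664950+9·11201516780955125625=106563273280541795575 | T(27,10)=11201516780955125625+10·13199555372846848005=143197070509423605675 | T(27,11)=13199555372846848005+11·10029078340998476760=123519417123830092365
Read S(27,8) = 47628831813556336200, S(27,9) = 106563273280541795575, S(27,10) = 143197070509423605675, S(27,11) = 123519417123830092365.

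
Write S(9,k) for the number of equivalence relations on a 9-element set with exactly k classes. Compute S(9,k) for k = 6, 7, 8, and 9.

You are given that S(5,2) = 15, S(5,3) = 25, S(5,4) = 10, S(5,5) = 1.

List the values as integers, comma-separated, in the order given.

2646, 462, 36, 1

@6  (6,3):25·3+15→90, (6,4):10·4+25→65, (6,5):1·5+10→15, (6,6):0·6+1→1
@7  (7,4):65·4+90→350, (7,5):15·5+65→140, (7,6):1·6+15→21, (7,7):0·7+1→1
@8  (8,5):140·5+350→1050, (8,6):21·6+140→266, (8,7):1·7+21→28, (8,8):0·8+1→1
@9  (9,6):266·6+1050→2646, (9,7):28·7+266→462, (9,8):1·8+28→36, (9,9):0·9+1→1
Read S(9,6) = 2646, S(9,7) = 462, S(9,8) = 36, S(9,9) = 1.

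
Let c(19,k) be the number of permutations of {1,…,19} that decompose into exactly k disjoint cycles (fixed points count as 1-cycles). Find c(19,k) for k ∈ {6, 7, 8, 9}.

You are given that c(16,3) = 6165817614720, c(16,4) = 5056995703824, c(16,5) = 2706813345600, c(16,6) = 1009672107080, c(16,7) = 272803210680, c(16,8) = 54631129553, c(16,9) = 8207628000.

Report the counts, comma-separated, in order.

7551527592063024, 2353125040549984, 557921681547048, 102417740732658

row 17: T[17][4]=16·5056995703824+6165817614720=87077748875904  T[17][5]=16·2706813345600+5056995703824=48366009233424  T[17][6]=16·1009672107080+2706813345600=18861567058880  T[17][7]=16·272803210680+1009672107080=5374523477960  T[17][8]=16·54631129553+272803210680=1146901283528  T[17][9]=16·8207628000+54631129553=185953177553
row 18: T[18][5]=17·48366009233424+87077748875904=909299905844112  T[18][6]=17·18861567058880+48366009233424=369012649234384  T[18][7]=17·5374523477960+18861567058880=110228466184200  T[18][8]=17·1146901283528+5374523477960=24871845297936  T[18][9]=17·185953177553+1146901283528=4308105301929
row 19: T[19][6]=18·369012649234384+909299905844112=7551527592063024  T[19][7]=18·110228466184200+369012649234384=2353125040549984  T[19][8]=18·24871845297936+110228466184200=557921681547048  T[19][9]=18·4308105301929+24871845297936=102417740732658
Read c(19,6) = 7551527592063024, c(19,7) = 2353125040549984, c(19,8) = 557921681547048, c(19,9) = 102417740732658.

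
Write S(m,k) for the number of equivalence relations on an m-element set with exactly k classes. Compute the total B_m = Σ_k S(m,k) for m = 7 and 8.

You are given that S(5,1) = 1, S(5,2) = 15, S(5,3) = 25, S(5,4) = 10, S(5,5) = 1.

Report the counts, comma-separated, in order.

i=6: T(6,1)=0+1·1=1 | T(6,2)=1+2·15=31 | T(6,3)=15+3·25=90 | T(6,4)=25+4·10=65 | T(6,5)=10+5·1=15 | T(6,6)=1+6·0=1
i=7: T(7,1)=0+1·1=1 | T(7,2)=1+2·31=63 | T(7,3)=31+3·90=301 | T(7,4)=90+4·65=350 | T(7,5)=65+5·15=140 | T(7,6)=15+6·1=21 | T(7,7)=1+7·0=1
i=8: T(8,1)=0+1·1=1 | T(8,2)=1+2·63=127 | T(8,3)=63+3·301=966 | T(8,4)=301+4·350=1701 | T(8,5)=350+5·140=1050 | T(8,6)=140+6·21=266 | T(8,7)=21+7·1=28 | T(8,8)=1+8·0=1
B_7 = ΣS(7,k) = 1+63+301+350+140+21+1 = 877
B_8 = ΣS(8,k) = 1+127+966+1701+1050+266+28+1 = 4140

877, 4140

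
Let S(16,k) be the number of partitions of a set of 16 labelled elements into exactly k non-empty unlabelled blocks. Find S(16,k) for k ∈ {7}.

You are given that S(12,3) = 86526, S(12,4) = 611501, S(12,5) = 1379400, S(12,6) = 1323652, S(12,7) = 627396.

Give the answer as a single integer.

i=13: T(13,4)=86526+4·611501=2532530 | T(13,5)=611501+5·1379400=7508501 | T(13,6)=1379400+6·1323652=9321312 | T(13,7)=1323652+7·627396=5715424
i=14: T(14,5)=2532530+5·7508501=40075035 | T(14,6)=7508501+6·9321312=63436373 | T(14,7)=9321312+7·5715424=49329280
i=15: T(15,6)=40075035+6·63436373=420693273 | T(15,7)=63436373+7·49329280=408741333
i=16: T(16,7)=420693273+7·408741333=3281882604
Read S(16,7) = 3281882604.

3281882604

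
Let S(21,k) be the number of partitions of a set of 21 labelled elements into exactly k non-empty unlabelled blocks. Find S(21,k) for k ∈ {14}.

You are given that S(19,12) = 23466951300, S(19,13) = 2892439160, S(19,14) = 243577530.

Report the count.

i=20: T(20,13)=23466951300+13·2892439160=61068660380 | T(20,14)=2892439160+14·243577530=6302524580
i=21: T(21,14)=61068660380+14·6302524580=149304004500
Read S(21,14) = 149304004500.

149304004500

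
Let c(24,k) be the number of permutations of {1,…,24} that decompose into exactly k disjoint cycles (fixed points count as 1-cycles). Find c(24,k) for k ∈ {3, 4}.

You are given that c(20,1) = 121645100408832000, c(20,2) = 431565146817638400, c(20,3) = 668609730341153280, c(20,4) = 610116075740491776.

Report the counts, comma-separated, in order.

159539850276066860544000, 157375898285941510732800

r21: T_21,1=20×121645100408832000+0=2432902008176640000; T_21,2=20×431565146817638400+121645100408832000=8752948036761600000; T_21,3=20×668609730341153280+431565146817638400=13803759753640704000; T_21,4=20×610116075740491776+668609730341153280=12870931245150988800
r22: T_22,1=21×2432902008176640000+0=51090942171709440000; T_22,2=21×8752948036761600000+2432902008176640000=186244810780170240000; T_22,3=21×13803759753640704000+8752948036761600000=298631902863216384000; T_22,4=21×12870931245150988800+13803759753640704000=284093315901811468800
r23: T_23,2=22×186244810780170240000+51090942171709440000=4148476779335454720000; T_23,3=22×298631902863216384000+186244810780170240000=6756146673770930688000; T_23,4=22×284093315901811468800+298631902863216384000=6548684852703068697600
r24: T_24,3=23×6756146673770930688000+4148476779335454720000=159539850276066860544000; T_24,4=23×6548684852703068697600+6756146673770930688000=157375898285941510732800
Read c(24,3) = 159539850276066860544000, c(24,4) = 157375898285941510732800.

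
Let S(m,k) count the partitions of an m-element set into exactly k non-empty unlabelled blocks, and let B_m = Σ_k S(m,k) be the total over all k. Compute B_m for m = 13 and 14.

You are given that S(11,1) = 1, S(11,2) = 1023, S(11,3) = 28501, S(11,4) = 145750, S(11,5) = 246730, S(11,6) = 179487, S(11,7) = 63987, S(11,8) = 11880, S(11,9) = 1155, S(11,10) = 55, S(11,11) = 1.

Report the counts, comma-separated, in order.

i=12: T(12,1)=0+1·1=1 | T(12,2)=1+2·1023=2047 | T(12,3)=1023+3·28501=86526 | T(12,4)=28501+4·145750=611501 | T(12,5)=145750+5·246730=1379400 | T(12,6)=246730+6·179487=1323652 | T(12,7)=179487+7·63987=627396 | T(12,8)=63987+8·11880=159027 | T(12,9)=11880+9·1155=22275 | T(12,10)=1155+10·55=1705 | T(12,11)=55+11·1=66 | T(12,12)=1+12·0=1
i=13: T(13,1)=0+1·1=1 | T(13,2)=1+2·2047=4095 | T(13,3)=2047+3·86526=261625 | T(13,4)=86526+4·611501=2532530 | T(13,5)=611501+5·1379400=7508501 | T(13,6)=1379400+6·1323652=9321312 | T(13,7)=1323652+7·627396=5715424 | T(13,8)=627396+8·159027=1899612 | T(13,9)=159027+9·22275=359502 | T(13,10)=22275+10·1705=39325 | T(13,11)=1705+11·66=2431 | T(13,12)=66+12·1=78 | T(13,13)=1+13·0=1
i=14: T(14,1)=0+1·1=1 | T(14,2)=1+2·4095=8191 | T(14,3)=4095+3·261625=788970 | T(14,4)=261625+4·2532530=10391745 | T(14,5)=2532530+5·7508501=40075035 | T(14,6)=7508501+6·9321312=63436373 | T(14,7)=9321312+7·5715424=49329280 | T(14,8)=5715424+8·1899612=20912320 | T(14,9)=1899612+9·359502=5135130 | T(14,10)=359502+10·39325=752752 | T(14,11)=39325+11·2431=66066 | T(14,12)=2431+12·78=3367 | T(14,13)=78+13·1=91 | T(14,14)=1+14·0=1
B_13 = ΣS(13,k) = 1+4095+261625+2532530+7508501+9321312+5715424+1899612+359502+39325+2431+78+1 = 27644437
B_14 = ΣS(14,k) = 1+8191+788970+10391745+40075035+63436373+49329280+20912320+5135130+752752+66066+3367+91+1 = 190899322

27644437, 190899322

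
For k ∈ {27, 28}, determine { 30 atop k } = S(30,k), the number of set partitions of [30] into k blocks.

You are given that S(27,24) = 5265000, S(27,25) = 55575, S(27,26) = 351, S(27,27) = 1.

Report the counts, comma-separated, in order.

[28] T[28,25]:25*55575+5265000=6654375 · T[28,26]:26*351+55575=64701 · T[28,27]:27*1+351=378 · T[28,28]:28*0+1=1
[29] T[29,26]:26*64701+6654375=8336601 · T[29,27]:27*378+64701=74907 · T[29,28]:28*1+378=406
[30] T[30,27]:27*74907+8336601=10359090 · T[30,28]:28*406+74907=86275
Read S(30,27) = 10359090, S(30,28) = 86275.

10359090, 86275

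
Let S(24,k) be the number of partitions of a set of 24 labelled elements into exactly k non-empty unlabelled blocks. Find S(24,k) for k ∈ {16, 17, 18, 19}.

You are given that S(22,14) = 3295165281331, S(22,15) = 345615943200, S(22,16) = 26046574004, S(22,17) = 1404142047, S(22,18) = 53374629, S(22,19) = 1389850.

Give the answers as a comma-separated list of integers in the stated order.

20677182465555, 1610949936915, 92484925445, 3880739170

[23] T[23,15]:15*345615943200+3295165281331=8479404429331 · T[23,16]:16*26046574004+345615943200=762361127264 · T[23,17]:17*1404142047+26046574004=49916988803 · T[23,18]:18*53374629+1404142047=2364885369 · T[23,19]:19*1389850+53374629=79781779
[24] T[24,16]:16*762361127264+8479404429331=20677182465555 · T[24,17]:17*49916988803+762361127264=1610949936915 · T[24,18]:18*2364885369+49916988803=92484925445 · T[24,19]:19*79781779+2364885369=3880739170
Read S(24,16) = 20677182465555, S(24,17) = 1610949936915, S(24,18) = 92484925445, S(24,19) = 3880739170.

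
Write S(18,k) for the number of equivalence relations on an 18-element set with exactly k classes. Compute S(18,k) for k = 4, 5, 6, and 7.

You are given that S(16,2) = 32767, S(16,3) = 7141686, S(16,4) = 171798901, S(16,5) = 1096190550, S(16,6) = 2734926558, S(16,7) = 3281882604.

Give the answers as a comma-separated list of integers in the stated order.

@17  (17,3):7141686·3+32767→21457825, (17,4):171798901·4+7141686→694337290, (17,5):1096190550·5+171798901→5652751651, (17,6):2734926558·6+1096190550→17505749898, (17,7):3281882604·7+2734926558→25708104786
@18  (18,4):694337290·4+21457825→2798806985, (18,5):5652751651·5+694337290→28958095545, (18,6):17505749898·6+5652751651→110687251039, (18,7):25708104786·7+17505749898→197462483400
Read S(18,4) = 2798806985, S(18,5) = 28958095545, S(18,6) = 110687251039, S(18,7) = 197462483400.

2798806985, 28958095545, 110687251039, 197462483400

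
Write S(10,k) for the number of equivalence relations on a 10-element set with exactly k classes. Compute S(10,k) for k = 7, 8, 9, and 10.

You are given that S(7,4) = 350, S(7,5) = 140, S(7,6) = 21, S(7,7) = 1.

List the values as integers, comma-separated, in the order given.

5880, 750, 45, 1

[8] T[8,5]:5*140+350=1050 · T[8,6]:6*21+140=266 · T[8,7]:7*1+21=28 · T[8,8]:8*0+1=1
[9] T[9,6]:6*266+1050=2646 · T[9,7]:7*28+266=462 · T[9,8]:8*1+28=36 · T[9,9]:9*0+1=1
[10] T[10,7]:7*462+2646=5880 · T[10,8]:8*36+462=750 · T[10,9]:9*1+36=45 · T[10,10]:10*0+1=1
Read S(10,7) = 5880, S(10,8) = 750, S(10,9) = 45, S(10,10) = 1.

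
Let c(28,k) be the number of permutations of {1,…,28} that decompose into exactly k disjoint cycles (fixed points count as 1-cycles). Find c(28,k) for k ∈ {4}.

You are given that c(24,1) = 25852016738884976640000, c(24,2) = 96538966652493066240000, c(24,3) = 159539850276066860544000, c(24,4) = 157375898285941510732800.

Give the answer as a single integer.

[25] T[25,1]:24*25852016738884976640000+0=620448401733239439360000 · T[25,2]:24*96538966652493066240000+25852016738884976640000=2342787216398718566400000 · T[25,3]:24*159539850276066860544000+96538966652493066240000=3925495373278097719296000 · T[25,4]:24*157375898285941510732800+159539850276066860544000=3936561409138663118131200
[26] T[26,2]:25*2342787216398718566400000+620448401733239439360000=59190128811701203599360000 · T[26,3]:25*3925495373278097719296000+2342787216398718566400000=100480171548351161548800000 · T[26,4]:25*3936561409138663118131200+3925495373278097719296000=102339530601744675672576000
[27] T[27,3]:26*100480171548351161548800000+59190128811701203599360000=2671674589068831403868160000 · T[27,4]:26*102339530601744675672576000+100480171548351161548800000=2761307967193712729035776000
[28] T[28,4]:27*2761307967193712729035776000+2671674589068831403868160000=77226989703299075087834112000
Read c(28,4) = 77226989703299075087834112000.

77226989703299075087834112000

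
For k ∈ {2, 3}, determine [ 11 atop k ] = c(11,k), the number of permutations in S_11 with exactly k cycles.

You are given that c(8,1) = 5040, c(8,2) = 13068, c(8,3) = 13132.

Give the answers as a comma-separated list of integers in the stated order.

10628640, 12753576

@9  (9,1):5040·8+0→40320, (9,2):13068·8+5040→109584, (9,3):13132·8+13068→118124
@10  (10,1):40320·9+0→362880, (10,2):109584·9+40320→1026576, (10,3):118124·9+109584→1172700
@11  (11,2):1026576·10+362880→10628640, (11,3):1172700·10+1026576→12753576
Read c(11,2) = 10628640, c(11,3) = 12753576.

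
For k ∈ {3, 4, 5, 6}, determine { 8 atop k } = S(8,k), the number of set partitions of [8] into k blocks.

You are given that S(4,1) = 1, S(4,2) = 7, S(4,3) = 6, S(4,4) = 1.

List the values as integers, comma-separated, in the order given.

966, 1701, 1050, 266

row 5: T[5][1]=1·1+0=1  T[5][2]=2·7+1=15  T[5][3]=3·6+7=25  T[5][4]=4·1+6=10  T[5][5]=5·0+1=1
row 6: T[6][1]=1·1+0=1  T[6][2]=2·15+1=31  T[6][3]=3·25+15=90  T[6][4]=4·10+25=65  T[6][5]=5·1+10=15  T[6][6]=6·0+1=1
row 7: T[7][2]=2·31+1=63  T[7][3]=3·90+31=301  T[7][4]=4·65+90=350  T[7][5]=5·15+65=140  T[7][6]=6·1+15=21
row 8: T[8][3]=3·301+63=966  T[8][4]=4·350+301=1701  T[8][5]=5·140+350=1050  T[8][6]=6·21+140=266
Read S(8,3) = 966, S(8,4) = 1701, S(8,5) = 1050, S(8,6) = 266.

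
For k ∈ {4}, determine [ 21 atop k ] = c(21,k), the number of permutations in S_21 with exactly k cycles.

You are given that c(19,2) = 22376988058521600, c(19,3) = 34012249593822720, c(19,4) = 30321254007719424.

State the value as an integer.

12870931245150988800

@20  (20,3):34012249593822720·19+22376988058521600→668609730341153280, (20,4):30321254007719424·19+34012249593822720→610116075740491776
@21  (21,4):610116075740491776·20+668609730341153280→12870931245150988800
Read c(21,4) = 12870931245150988800.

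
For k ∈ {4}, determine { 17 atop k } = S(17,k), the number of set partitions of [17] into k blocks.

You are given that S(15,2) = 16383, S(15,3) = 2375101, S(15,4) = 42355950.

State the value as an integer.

694337290

[16] T[16,3]:3*2375101+16383=7141686 · T[16,4]:4*42355950+2375101=171798901
[17] T[17,4]:4*171798901+7141686=694337290
Read S(17,4) = 694337290.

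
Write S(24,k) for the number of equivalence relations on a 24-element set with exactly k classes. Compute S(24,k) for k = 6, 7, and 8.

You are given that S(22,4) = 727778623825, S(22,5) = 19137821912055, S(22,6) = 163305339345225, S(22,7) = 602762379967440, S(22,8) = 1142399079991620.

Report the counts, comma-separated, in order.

6090236036084530, 31677463851804540, 82318282158320505

@23  (23,5):19137821912055·5+727778623825→96416888184100, (23,6):163305339345225·6+19137821912055→998969857983405, (23,7):602762379967440·7+163305339345225→4382641999117305, (23,8):1142399079991620·8+602762379967440→9741955019900400
@24  (24,6):998969857983405·6+96416888184100→6090236036084530, (24,7):4382641999117305·7+998969857983405→31677463851804540, (24,8):9741955019900400·8+4382641999117305→82318282158320505
Read S(24,6) = 6090236036084530, S(24,7) = 31677463851804540, S(24,8) = 82318282158320505.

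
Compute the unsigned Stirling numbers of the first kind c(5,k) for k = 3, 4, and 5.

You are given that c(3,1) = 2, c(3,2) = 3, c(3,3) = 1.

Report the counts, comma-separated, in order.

35, 10, 1

@4  (4,2):3·3+2→11, (4,3):1·3+3→6, (4,4):0·3+1→1
@5  (5,3):6·4+11→35, (5,4):1·4+6→10, (5,5):0·4+1→1
Read c(5,3) = 35, c(5,4) = 10, c(5,5) = 1.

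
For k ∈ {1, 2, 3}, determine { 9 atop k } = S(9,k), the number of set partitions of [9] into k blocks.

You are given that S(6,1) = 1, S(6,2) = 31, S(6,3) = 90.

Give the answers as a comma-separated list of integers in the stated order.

[7] T[7,1]:1*1+0=1 · T[7,2]:2*31+1=63 · T[7,3]:3*90+31=301
[8] T[8,1]:1*1+0=1 · T[8,2]:2*63+1=127 · T[8,3]:3*301+63=966
[9] T[9,1]:1*1+0=1 · T[9,2]:2*127+1=255 · T[9,3]:3*966+127=3025
Read S(9,1) = 1, S(9,2) = 255, S(9,3) = 3025.

1, 255, 3025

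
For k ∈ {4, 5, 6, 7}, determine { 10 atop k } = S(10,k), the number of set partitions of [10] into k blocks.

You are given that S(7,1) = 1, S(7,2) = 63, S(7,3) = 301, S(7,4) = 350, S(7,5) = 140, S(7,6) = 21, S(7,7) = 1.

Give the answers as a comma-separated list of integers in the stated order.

@8  (8,2):63·2+1→127, (8,3):301·3+63→966, (8,4):350·4+301→1701, (8,5):140·5+350→1050, (8,6):21·6+140→266, (8,7):1·7+21→28
@9  (9,3):966·3+127→3025, (9,4):1701·4+966→7770, (9,5):1050·5+1701→6951, (9,6):266·6+1050→2646, (9,7):28·7+266→462
@10  (10,4):7770·4+3025→34105, (10,5):6951·5+7770→42525, (10,6):2646·6+6951→22827, (10,7):462·7+2646→5880
Read S(10,4) = 34105, S(10,5) = 42525, S(10,6) = 22827, S(10,7) = 5880.

34105, 42525, 22827, 5880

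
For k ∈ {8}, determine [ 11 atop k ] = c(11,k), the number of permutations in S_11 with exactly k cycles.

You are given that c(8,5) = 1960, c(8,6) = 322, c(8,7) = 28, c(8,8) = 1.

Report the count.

row 9: T[9][6]=8·322+1960=4536  T[9][7]=8·28+322=546  T[9][8]=8·1+28=36
row 10: T[10][7]=9·546+4536=9450  T[10][8]=9·36+546=870
row 11: T[11][8]=10·870+9450=18150
Read c(11,8) = 18150.

18150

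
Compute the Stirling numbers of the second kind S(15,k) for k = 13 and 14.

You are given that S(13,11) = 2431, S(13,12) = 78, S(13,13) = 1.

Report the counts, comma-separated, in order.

r14: T_14,12=12×78+2431=3367; T_14,13=13×1+78=91; T_14,14=14×0+1=1
r15: T_15,13=13×91+3367=4550; T_15,14=14×1+91=105
Read S(15,13) = 4550, S(15,14) = 105.

4550, 105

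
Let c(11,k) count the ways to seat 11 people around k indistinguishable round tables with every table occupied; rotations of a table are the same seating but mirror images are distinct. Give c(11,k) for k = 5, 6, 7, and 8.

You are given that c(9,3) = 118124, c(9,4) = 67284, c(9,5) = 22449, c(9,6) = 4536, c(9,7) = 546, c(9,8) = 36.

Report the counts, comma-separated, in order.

r10: T_10,4=9×67284+118124=723680; T_10,5=9×22449+67284=269325; T_10,6=9×4536+22449=63273; T_10,7=9×546+4536=9450; T_10,8=9×36+546=870
r11: T_11,5=10×269325+723680=3416930; T_11,6=10×63273+269325=902055; T_11,7=10×9450+63273=157773; T_11,8=10×870+9450=18150
Read c(11,5) = 3416930, c(11,6) = 902055, c(11,7) = 157773, c(11,8) = 18150.

3416930, 902055, 157773, 18150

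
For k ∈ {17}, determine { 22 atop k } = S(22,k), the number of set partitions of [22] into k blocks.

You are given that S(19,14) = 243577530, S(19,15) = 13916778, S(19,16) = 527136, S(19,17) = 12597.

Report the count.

r20: T_20,15=15×13916778+243577530=452329200; T_20,16=16×527136+13916778=22350954; T_20,17=17×12597+527136=741285
r21: T_21,16=16×22350954+452329200=809944464; T_21,17=17×741285+22350954=34952799
r22: T_22,17=17×34952799+809944464=1404142047
Read S(22,17) = 1404142047.

1404142047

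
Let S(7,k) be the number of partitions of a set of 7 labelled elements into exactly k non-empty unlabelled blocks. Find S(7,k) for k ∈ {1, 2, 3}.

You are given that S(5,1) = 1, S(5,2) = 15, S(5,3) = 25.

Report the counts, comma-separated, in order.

1, 63, 301

i=6: T(6,1)=0+1·1=1 | T(6,2)=1+2·15=31 | T(6,3)=15+3·25=90
i=7: T(7,1)=0+1·1=1 | T(7,2)=1+2·31=63 | T(7,3)=31+3·90=301
Read S(7,1) = 1, S(7,2) = 63, S(7,3) = 301.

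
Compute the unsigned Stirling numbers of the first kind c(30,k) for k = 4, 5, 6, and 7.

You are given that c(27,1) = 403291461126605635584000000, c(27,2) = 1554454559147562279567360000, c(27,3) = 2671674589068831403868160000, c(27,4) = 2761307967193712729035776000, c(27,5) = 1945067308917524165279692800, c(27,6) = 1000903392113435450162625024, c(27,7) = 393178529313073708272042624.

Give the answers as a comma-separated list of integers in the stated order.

@28  (28,2):1554454559147562279567360000·27+403291461126605635584000000→42373564558110787183902720000, (28,3):2671674589068831403868160000·27+1554454559147562279567360000→73689668464006010184007680000, (28,4):2761307967193712729035776000·27+2671674589068831403868160000→77226989703299075087834112000, (28,5):1945067308917524165279692800·27+2761307967193712729035776000→55278125307966865191587481600, (28,6):1000903392113435450162625024·27+1945067308917524165279692800→28969458895980281319670568448, (28,7):393178529313073708272042624·27+1000903392113435450162625024→11616723683566425573507775872
@29  (29,3):73689668464006010184007680000·28+42373564558110787183902720000→2105684281550279072336117760000, (29,4):77226989703299075087834112000·28+73689668464006010184007680000→2236045380156380112643362816000, (29,5):55278125307966865191587481600·28+77226989703299075087834112000→1625014498326371300452283596800, (29,6):28969458895980281319670568448·28+55278125307966865191587481600→866422974395414742142363398144, (29,7):11616723683566425573507775872·28+28969458895980281319670568448→354237722035840197377888292864
@30  (30,4):2236045380156380112643362816000·29+2105684281550279072336117760000→66951000306085302338993639424000, (30,5):1625014498326371300452283596800·29+2236045380156380112643362816000→49361465831621147825759587123200, (30,6):866422974395414742142363398144·29+1625014498326371300452283596800→26751280755793398822580822142976, (30,7):354237722035840197377888292864·29+866422974395414742142363398144→11139316913434780466101123891200
Read c(30,4) = 66951000306085302338993639424000, c(30,5) = 49361465831621147825759587123200, c(30,6) = 26751280755793398822580822142976, c(30,7) = 11139316913434780466101123891200.

66951000306085302338993639424000, 49361465831621147825759587123200, 26751280755793398822580822142976, 11139316913434780466101123891200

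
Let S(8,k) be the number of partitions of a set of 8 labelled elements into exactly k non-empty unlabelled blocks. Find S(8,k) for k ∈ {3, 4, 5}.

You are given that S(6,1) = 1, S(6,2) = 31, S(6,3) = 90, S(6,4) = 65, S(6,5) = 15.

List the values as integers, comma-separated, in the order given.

966, 1701, 1050

[7] T[7,2]:2*31+1=63 · T[7,3]:3*90+31=301 · T[7,4]:4*65+90=350 · T[7,5]:5*15+65=140
[8] T[8,3]:3*301+63=966 · T[8,4]:4*350+301=1701 · T[8,5]:5*140+350=1050
Read S(8,3) = 966, S(8,4) = 1701, S(8,5) = 1050.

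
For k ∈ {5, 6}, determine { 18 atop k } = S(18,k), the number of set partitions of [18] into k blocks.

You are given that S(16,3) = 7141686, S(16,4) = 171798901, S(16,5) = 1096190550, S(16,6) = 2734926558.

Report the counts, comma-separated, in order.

i=17: T(17,4)=7141686+4·171798901=694337290 | T(17,5)=171798901+5·1096190550=5652751651 | T(17,6)=1096190550+6·2734926558=17505749898
i=18: T(18,5)=694337290+5·5652751651=28958095545 | T(18,6)=5652751651+6·17505749898=110687251039
Read S(18,5) = 28958095545, S(18,6) = 110687251039.

28958095545, 110687251039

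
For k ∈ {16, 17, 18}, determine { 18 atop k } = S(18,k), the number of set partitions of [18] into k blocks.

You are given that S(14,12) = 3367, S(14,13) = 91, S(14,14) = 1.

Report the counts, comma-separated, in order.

9996, 153, 1

i=15: T(15,13)=3367+13·91=4550 | T(15,14)=91+14·1=105 | T(15,15)=1+15·0=1
i=16: T(16,14)=4550+14·105=6020 | T(16,15)=105+15·1=120 | T(16,16)=1+16·0=1
i=17: T(17,15)=6020+15·120=7820 | T(17,16)=120+16·1=136 | T(17,17)=1+17·0=1
i=18: T(18,16)=7820+16·136=9996 | T(18,17)=136+17·1=153 | T(18,18)=1+18·0=1
Read S(18,16) = 9996, S(18,17) = 153, S(18,18) = 1.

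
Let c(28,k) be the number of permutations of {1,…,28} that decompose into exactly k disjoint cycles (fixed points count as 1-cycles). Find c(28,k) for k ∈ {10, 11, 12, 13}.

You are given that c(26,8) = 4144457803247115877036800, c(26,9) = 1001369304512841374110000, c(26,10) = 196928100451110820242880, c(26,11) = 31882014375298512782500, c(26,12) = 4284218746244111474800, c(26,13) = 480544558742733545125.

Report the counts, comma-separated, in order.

row 27: T[27][9]=26·1001369304512841374110000+4144457803247115877036800=30180059720580991603896800  T[27][10]=26·196928100451110820242880+1001369304512841374110000=6121499916241722700424880  T[27][11]=26·31882014375298512782500+196928100451110820242880=1025860474208872152587880  T[27][12]=26·4284218746244111474800+31882014375298512782500=143271701777645411127300  T[27][13]=26·480544558742733545125+4284218746244111474800=16778377273555183648050
row 28: T[28][10]=27·6121499916241722700424880+30180059720580991603896800=195460557459107504515368560  T[28][11]=27·1025860474208872152587880+6121499916241722700424880=33819732719881270820297640  T[28][12]=27·143271701777645411127300+1025860474208872152587880=4894196422205298253024980  T[28][13]=27·16778377273555183648050+143271701777645411127300=596287888163635369624650
Read c(28,10) = 195460557459107504515368560, c(28,11) = 33819732719881270820297640, c(28,12) = 4894196422205298253024980, c(28,13) = 596287888163635369624650.

195460557459107504515368560, 33819732719881270820297640, 4894196422205298253024980, 596287888163635369624650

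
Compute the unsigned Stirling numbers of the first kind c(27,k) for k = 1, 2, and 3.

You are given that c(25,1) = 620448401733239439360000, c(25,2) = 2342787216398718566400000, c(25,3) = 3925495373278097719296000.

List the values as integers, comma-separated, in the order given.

r26: T_26,1=25×620448401733239439360000+0=15511210043330985984000000; T_26,2=25×2342787216398718566400000+620448401733239439360000=59190128811701203599360000; T_26,3=25×3925495373278097719296000+2342787216398718566400000=100480171548351161548800000
r27: T_27,1=26×15511210043330985984000000+0=403291461126605635584000000; T_27,2=26×59190128811701203599360000+15511210043330985984000000=1554454559147562279567360000; T_27,3=26×100480171548351161548800000+59190128811701203599360000=2671674589068831403868160000
Read c(27,1) = 403291461126605635584000000, c(27,2) = 1554454559147562279567360000, c(27,3) = 2671674589068831403868160000.

403291461126605635584000000, 1554454559147562279567360000, 2671674589068831403868160000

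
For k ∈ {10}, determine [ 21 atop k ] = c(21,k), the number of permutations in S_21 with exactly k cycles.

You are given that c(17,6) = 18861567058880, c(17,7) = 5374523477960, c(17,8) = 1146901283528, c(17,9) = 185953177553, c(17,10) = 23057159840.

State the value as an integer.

row 18: T[18][7]=17·5374523477960+18861567058880=110228466184200  T[18][8]=17·1146901283528+5374523477960=24871845297936  T[18][9]=17·185953177553+1146901283528=4308105301929  T[18][10]=17·23057159840+185953177553=577924894833
row 19: T[19][8]=18·24871845297936+110228466184200=557921681547048  T[19][9]=18·4308105301929+24871845297936=102417740732658  T[19][10]=18·577924894833+4308105301929=14710753408923
row 20: T[20][9]=19·102417740732658+557921681547048=2503858755467550  T[20][10]=19·14710753408923+102417740732658=381922055502195
row 21: T[21][10]=20·381922055502195+2503858755467550=10142299865511450
Read c(21,10) = 10142299865511450.

10142299865511450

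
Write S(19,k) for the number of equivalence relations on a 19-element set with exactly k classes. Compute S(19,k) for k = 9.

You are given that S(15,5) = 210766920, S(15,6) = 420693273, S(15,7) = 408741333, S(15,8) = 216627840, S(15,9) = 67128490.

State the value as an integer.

1144614626805

@16  (16,6):420693273·6+210766920→2734926558, (16,7):408741333·7+420693273→3281882604, (16,8):216627840·8+408741333→2141764053, (16,9):67128490·9+216627840→820784250
@17  (17,7):3281882604·7+2734926558→25708104786, (17,8):2141764053·8+3281882604→20415995028, (17,9):820784250·9+2141764053→9528822303
@18  (18,8):20415995028·8+25708104786→189036065010, (18,9):9528822303·9+20415995028→106175395755
@19  (19,9):106175395755·9+189036065010→1144614626805
Read S(19,9) = 1144614626805.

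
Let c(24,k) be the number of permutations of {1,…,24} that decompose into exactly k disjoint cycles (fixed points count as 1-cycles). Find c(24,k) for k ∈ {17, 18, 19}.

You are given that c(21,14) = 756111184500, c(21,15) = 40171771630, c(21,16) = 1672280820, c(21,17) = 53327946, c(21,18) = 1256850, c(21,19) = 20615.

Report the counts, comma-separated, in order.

6400590336096, 241276443496, 7234669596

[22] T[22,15]:21*40171771630+756111184500=1599718388730 · T[22,16]:21*1672280820+40171771630=75289668850 · T[22,17]:21*53327946+1672280820=2792167686 · T[22,18]:21*1256850+53327946=79721796 · T[22,19]:21*20615+1256850=1689765
[23] T[23,16]:22*75289668850+1599718388730=3256091103430 · T[23,17]:22*2792167686+75289668850=136717357942 · T[23,18]:22*79721796+2792167686=4546047198 · T[23,19]:22*1689765+79721796=116896626
[24] T[24,17]:23*136717357942+3256091103430=6400590336096 · T[24,18]:23*4546047198+136717357942=241276443496 · T[24,19]:23*116896626+4546047198=7234669596
Read c(24,17) = 6400590336096, c(24,18) = 241276443496, c(24,19) = 7234669596.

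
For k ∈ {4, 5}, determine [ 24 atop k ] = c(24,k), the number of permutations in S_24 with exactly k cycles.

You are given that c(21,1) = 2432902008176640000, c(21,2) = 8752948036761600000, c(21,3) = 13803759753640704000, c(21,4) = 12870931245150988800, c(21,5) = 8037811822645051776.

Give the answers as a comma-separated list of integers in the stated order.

157375898285941510732800, 105005310755917452984576

@22  (22,2):8752948036761600000·21+2432902008176640000→186244810780170240000, (22,3):13803759753640704000·21+8752948036761600000→298631902863216384000, (22,4):12870931245150988800·21+13803759753640704000→284093315901811468800, (22,5):8037811822645051776·21+12870931245150988800→181664979520697076096
@23  (23,3):298631902863216384000·22+186244810780170240000→6756146673770930688000, (23,4):284093315901811468800·22+298631902863216384000→6548684852703068697600, (23,5):181664979520697076096·22+284093315901811468800→4280722865357147142912
@24  (24,4):6548684852703068697600·23+6756146673770930688000→157375898285941510732800, (24,5):4280722865357147142912·23+6548684852703068697600→105005310755917452984576
Read c(24,4) = 157375898285941510732800, c(24,5) = 105005310755917452984576.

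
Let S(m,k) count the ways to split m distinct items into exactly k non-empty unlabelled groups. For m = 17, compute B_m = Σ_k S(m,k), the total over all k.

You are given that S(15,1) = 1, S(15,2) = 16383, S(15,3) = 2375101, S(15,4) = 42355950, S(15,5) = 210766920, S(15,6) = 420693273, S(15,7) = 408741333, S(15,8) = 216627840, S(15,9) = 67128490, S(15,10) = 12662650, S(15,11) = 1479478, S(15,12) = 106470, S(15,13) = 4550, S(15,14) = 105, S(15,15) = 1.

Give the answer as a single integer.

82864869804

row 16: T[16][1]=1·1+0=1  T[16][2]=2·16383+1=32767  T[16][3]=3·2375101+16383=7141686  T[16][4]=4·42355950+2375101=171798901  T[16][5]=5·210766920+42355950=1096190550  T[16][6]=6·420693273+210766920=2734926558  T[16][7]=7·408741333+420693273=3281882604  T[16][8]=8·216627840+408741333=2141764053  T[16][9]=9·67128490+216627840=820784250  T[16][10]=10·12662650+67128490=193754990  T[16][11]=11·1479478+12662650=28936908  T[16][12]=12·106470+1479478=2757118  T[16][13]=13·4550+106470=165620  T[16][14]=14·105+4550=6020  T[16][15]=15·1+105=120  T[16][16]=16·0+1=1
row 17: T[17][1]=1·1+0=1  T[17][2]=2·32767+1=65535  T[17][3]=3·7141686+32767=21457825  T[17][4]=4·171798901+7141686=694337290  T[17][5]=5·1096190550+171798901=5652751651  T[17][6]=6·2734926558+1096190550=17505749898  T[17][7]=7·3281882604+2734926558=25708104786  T[17][8]=8·2141764053+3281882604=20415995028  T[17][9]=9·820784250+2141764053=9528822303  T[17][10]=10·193754990+820784250=2758334150  T[17][11]=11·28936908+193754990=512060978  T[17][12]=12·2757118+28936908=62022324  T[17][13]=13·165620+2757118=4910178  T[17][14]=14·6020+165620=249900  T[17][15]=15·120+6020=7820  T[17][16]=16·1+120=136  T[17][17]=17·0+1=1
B_17 = ΣS(17,k) = 1+65535+21457825+694337290+5652751651+17505749898+25708104786+20415995028+9528822303+2758334150+512060978+62022324+4910178+249900+7820+136+1 = 82864869804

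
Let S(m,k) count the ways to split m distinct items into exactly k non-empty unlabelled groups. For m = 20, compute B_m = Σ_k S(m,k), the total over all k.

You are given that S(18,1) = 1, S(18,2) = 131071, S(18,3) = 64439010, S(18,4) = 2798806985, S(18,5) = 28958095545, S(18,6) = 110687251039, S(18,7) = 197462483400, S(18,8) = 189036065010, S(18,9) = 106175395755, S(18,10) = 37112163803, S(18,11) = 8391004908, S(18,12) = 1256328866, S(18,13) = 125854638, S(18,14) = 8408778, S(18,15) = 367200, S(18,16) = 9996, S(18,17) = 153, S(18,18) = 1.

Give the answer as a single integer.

51724158235372

row 19: T[19][1]=1·1+0=1  T[19][2]=2·131071+1=262143  T[19][3]=3·64439010+131071=193448101  T[19][4]=4·2798806985+64439010=11259666950  T[19][5]=5·28958095545+2798806985=147589284710  T[19][6]=6·110687251039+28958095545=693081601779  T[19][7]=7·197462483400+110687251039=1492924634839  T[19][8]=8·189036065010+197462483400=1709751003480  T[19][9]=9·106175395755+189036065010=1144614626805  T[19][10]=10·37112163803+106175395755=477297033785  T[19][11]=11·8391004908+37112163803=129413217791  T[19][12]=12·1256328866+8391004908=23466951300  T[19][13]=13·125854638+1256328866=2892439160  T[19][14]=14·8408778+125854638=243577530  T[19][15]=15·367200+8408778=13916778  T[19][16]=16·9996+367200=527136  T[19][17]=17·153+9996=12597  T[19][18]=18·1+153=171  T[19][19]=19·0+1=1
row 20: T[20][1]=1·1+0=1  T[20][2]=2·262143+1=524287  T[20][3]=3·193448101+262143=580606446  T[20][4]=4·11259666950+193448101=45232115901  T[20][5]=5·147589284710+11259666950=749206090500  T[20][6]=6·693081601779+147589284710=4306078895384  T[20][7]=7·1492924634839+693081601779=11143554045652  T[20][8]=8·1709751003480+1492924634839=15170932662679  T[20][9]=9·1144614626805+1709751003480=12011282644725  T[20][10]=10·477297033785+1144614626805=5917584964655  T[20][11]=11·129413217791+477297033785=1900842429486  T[20][12]=12·23466951300+129413217791=411016633391  T[20][13]=13·2892439160+23466951300=61068660380  T[20][14]=14·243577530+2892439160=6302524580  T[20][15]=15·13916778+243577530=452329200  T[20][16]=16·527136+13916778=22350954  T[20][17]=17·12597+527136=741285  T[20][18]=18·171+12597=15675  T[20][19]=19·1+171=190  T[20][20]=20·0+1=1
B_20 = ΣS(20,k) = 1+524287+580606446+45232115901+749206090500+4306078895384+11143554045652+15170932662679+12011282644725+5917584964655+1900842429486+411016633391+61068660380+6302524580+452329200+22350954+741285+15675+190+1 = 51724158235372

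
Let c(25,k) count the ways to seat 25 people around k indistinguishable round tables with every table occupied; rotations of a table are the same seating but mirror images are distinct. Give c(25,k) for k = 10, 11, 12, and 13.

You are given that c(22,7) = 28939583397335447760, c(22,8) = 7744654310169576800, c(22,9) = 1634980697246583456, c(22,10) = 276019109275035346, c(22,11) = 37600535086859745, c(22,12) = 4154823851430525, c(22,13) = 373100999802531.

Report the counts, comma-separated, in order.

6508376179668146850000, 1014945527825214637300, 130770928736755873500, 13990945200239106865

@23  (23,8):7744654310169576800·22+28939583397335447760→199321978221066137360, (23,9):1634980697246583456·22+7744654310169576800→43714229649594412832, (23,10):276019109275035346·22+1634980697246583456→7707401101297361068, (23,11):37600535086859745·22+276019109275035346→1103230881185949736, (23,12):4154823851430525·22+37600535086859745→129006659818331295, (23,13):373100999802531·22+4154823851430525→12363045847086207
@24  (24,9):43714229649594412832·23+199321978221066137360→1204749260161737632496, (24,10):7707401101297361068·23+43714229649594412832→220984454979433717396, (24,11):1103230881185949736·23+7707401101297361068→33081711368574204996, (24,12):129006659818331295·23+1103230881185949736→4070384057007569521, (24,13):12363045847086207·23+129006659818331295→413356714301314056
@25  (25,10):220984454979433717396·24+1204749260161737632496→6508376179668146850000, (25,11):33081711368574204996·24+220984454979433717396→1014945527825214637300, (25,12):4070384057007569521·24+33081711368574204996→130770928736755873500, (25,13):413356714301314056·24+4070384057007569521→13990945200239106865
Read c(25,10) = 6508376179668146850000, c(25,11) = 1014945527825214637300, c(25,12) = 130770928736755873500, c(25,13) = 13990945200239106865.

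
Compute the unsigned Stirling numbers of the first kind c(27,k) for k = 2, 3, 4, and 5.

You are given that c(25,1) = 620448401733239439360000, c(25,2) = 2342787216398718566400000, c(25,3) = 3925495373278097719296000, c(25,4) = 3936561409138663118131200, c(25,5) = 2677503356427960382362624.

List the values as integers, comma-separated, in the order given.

i=26: T(26,1)=0+25·620448401733239439360000=15511210043330985984000000 | T(26,2)=620448401733239439360000+25·2342787216398718566400000=59190128811701203599360000 | T(26,3)=2342787216398718566400000+25·3925495373278097719296000=100480171548351161548800000 | T(26,4)=3925495373278097719296000+25·3936561409138663118131200=102339530601744675672576000 | T(26,5)=3936561409138663118131200+25·2677503356427960382362624=70874145319837672677196800
i=27: T(27,2)=15511210043330985984000000+26·59190128811701203599360000=1554454559147562279567360000 | T(27,3)=59190128811701203599360000+26·100480171548351161548800000=2671674589068831403868160000 | T(27,4)=100480171548351161548800000+26·102339530601744675672576000=2761307967193712729035776000 | T(27,5)=102339530601744675672576000+26·70874145319837672677196800=1945067308917524165279692800
Read c(27,2) = 1554454559147562279567360000, c(27,3) = 2671674589068831403868160000, c(27,4) = 2761307967193712729035776000, c(27,5) = 1945067308917524165279692800.

1554454559147562279567360000, 2671674589068831403868160000, 2761307967193712729035776000, 1945067308917524165279692800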